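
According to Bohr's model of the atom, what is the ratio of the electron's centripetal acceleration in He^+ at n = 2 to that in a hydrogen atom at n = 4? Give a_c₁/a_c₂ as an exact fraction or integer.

a_c ∝ Z^3 · n^-4
a_c₁/a_c₂ = (2/1)^3 · (2/4)^-4 = 128

128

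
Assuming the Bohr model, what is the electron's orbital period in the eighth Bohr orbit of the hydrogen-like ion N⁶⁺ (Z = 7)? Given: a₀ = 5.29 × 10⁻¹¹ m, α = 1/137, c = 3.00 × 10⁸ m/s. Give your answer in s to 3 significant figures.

r = n²a₀/Z = 8²·5.29 × 10⁻¹¹/7 = 4.84 × 10⁻¹⁰ m
v = Zαc/n = 7·0.00730·3.00 × 10⁸/8 = 1.92 × 10⁶ m/s
T = 2πr/v = 1.59 × 10⁻¹⁵ s

1.59 × 10⁻¹⁵ s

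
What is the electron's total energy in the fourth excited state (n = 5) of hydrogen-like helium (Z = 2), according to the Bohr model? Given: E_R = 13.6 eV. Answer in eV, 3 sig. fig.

-2.18 eV

E_n = −E_R·Z²/n² = −13.6 × 2²/5² = -2.18 eV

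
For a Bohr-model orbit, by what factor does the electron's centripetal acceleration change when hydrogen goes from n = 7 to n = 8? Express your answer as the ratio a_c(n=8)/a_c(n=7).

2401/4096

a_c ∝ Z^3 · n^-4; with Z fixed, a_c ∝ n^-4.
a_c(n=8)/a_c(n=7) = (8/7)^-4 = 2401/4096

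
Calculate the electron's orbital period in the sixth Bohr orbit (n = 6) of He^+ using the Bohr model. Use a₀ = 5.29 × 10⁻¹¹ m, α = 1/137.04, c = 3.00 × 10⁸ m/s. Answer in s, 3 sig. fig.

8.20 × 10⁻¹⁵ s

r = n²a₀/Z = 6²·5.29 × 10⁻¹¹/2 = 9.52 × 10⁻¹⁰ m
v = Zαc/n = 2·0.00730·3.00 × 10⁸/6 = 7.30 × 10⁵ m/s
T = 2πr/v = 8.20 × 10⁻¹⁵ s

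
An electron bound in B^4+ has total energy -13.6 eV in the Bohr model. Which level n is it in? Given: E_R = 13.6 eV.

E_n = −E_R Z²/n² ⇒ n² = E_R Z²/(−E_n) = 13.6 × 5² / 13.6 ≈ 25.00
n = 5

5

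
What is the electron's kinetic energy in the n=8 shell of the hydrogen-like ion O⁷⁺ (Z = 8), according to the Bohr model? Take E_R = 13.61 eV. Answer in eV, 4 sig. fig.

13.61 eV

For a Coulomb orbit the virial theorem gives K = −E_n.
E_n = −E_R·Z²/n², so K = E_R·Z²/n² = 13.61 × 8²/8² = 13.61 eV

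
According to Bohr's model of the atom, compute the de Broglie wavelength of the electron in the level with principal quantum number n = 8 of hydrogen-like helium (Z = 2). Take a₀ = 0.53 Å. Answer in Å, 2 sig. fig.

The Bohr quantisation condition is nλ = 2πr_n.
r_n = n²a₀/Z = 17 Å
λ = 2πr_n/n = 2π·17/8 = 13 Å

13 Å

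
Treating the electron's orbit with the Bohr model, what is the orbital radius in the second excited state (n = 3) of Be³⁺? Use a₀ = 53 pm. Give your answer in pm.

120 pm

r_n = n²a₀/Z = 3² × 53 / 4
    = 9 × 53 / 4 = 120 pm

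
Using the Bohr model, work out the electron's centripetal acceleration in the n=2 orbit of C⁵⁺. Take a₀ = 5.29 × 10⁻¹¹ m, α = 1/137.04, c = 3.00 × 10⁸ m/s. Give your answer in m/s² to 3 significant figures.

1.22 × 10²⁴ m/s²

r = n²a₀/Z = 3.53 × 10⁻¹¹ m, v = Zαc/n = 6.57 × 10⁶ m/s
a = v²/r = (6.57 × 10⁶)² / 3.53 × 10⁻¹¹ = 1.22 × 10²⁴ m/s²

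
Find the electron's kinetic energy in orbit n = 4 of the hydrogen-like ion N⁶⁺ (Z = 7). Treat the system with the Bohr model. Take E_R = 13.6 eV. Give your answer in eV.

41.6 eV

For a Coulomb orbit the virial theorem gives K = −E_n.
E_n = −E_R·Z²/n², so K = E_R·Z²/n² = 13.6 × 7²/4² = 41.6 eV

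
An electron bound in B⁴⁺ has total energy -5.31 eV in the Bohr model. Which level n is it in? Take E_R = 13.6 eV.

8

E_n = −E_R Z²/n² ⇒ n² = E_R Z²/(−E_n) = 13.6 × 5² / 5.31 ≈ 64.03
n = 8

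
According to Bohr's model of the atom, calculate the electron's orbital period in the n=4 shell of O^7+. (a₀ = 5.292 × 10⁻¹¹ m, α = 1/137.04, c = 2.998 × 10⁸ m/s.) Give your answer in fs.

0.1520 fs

r = n²a₀/Z = 4²·5.292 × 10⁻¹¹/8 = 1.058 × 10⁻¹⁰ m
v = Zαc/n = 8·0.007297·2.998 × 10⁸/4 = 4.375 × 10⁶ m/s
T = 2πr/v = 1.520 × 10⁻¹⁶ s = 0.1520 fs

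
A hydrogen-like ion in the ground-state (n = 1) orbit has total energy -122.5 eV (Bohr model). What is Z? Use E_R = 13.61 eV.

3

E_n = −E_R Z²/n² ⇒ Z² = −E_n n²/E_R = 122.5 × 1² / 13.61 ≈ 9.00
Z = 3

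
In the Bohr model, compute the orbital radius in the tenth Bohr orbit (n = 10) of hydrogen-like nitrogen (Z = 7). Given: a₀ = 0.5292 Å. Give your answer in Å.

7.560 Å

r_n = n²a₀/Z = 10² × 0.5292 / 7
    = 100 × 0.5292 / 7 = 7.560 Å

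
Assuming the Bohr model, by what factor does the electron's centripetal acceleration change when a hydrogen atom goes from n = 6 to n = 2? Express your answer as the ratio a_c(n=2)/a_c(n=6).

81

a_c ∝ Z^3 · n^-4; with Z fixed, a_c ∝ n^-4.
a_c(n=2)/a_c(n=6) = (2/6)^-4 = 81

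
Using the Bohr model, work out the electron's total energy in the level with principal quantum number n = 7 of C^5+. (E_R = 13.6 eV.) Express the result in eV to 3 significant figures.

-9.99 eV

E_n = −E_R·Z²/n² = −13.6 × 6²/7² = -9.99 eV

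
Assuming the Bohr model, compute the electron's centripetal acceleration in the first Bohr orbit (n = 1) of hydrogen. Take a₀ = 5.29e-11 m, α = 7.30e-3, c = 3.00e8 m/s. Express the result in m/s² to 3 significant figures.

9.07e22 m/s²

r = n²a₀/Z = 5.29e-11 m, v = Zαc/n = 2.19e6 m/s
a = v²/r = (2.19e6)² / 5.29e-11 = 9.07e22 m/s²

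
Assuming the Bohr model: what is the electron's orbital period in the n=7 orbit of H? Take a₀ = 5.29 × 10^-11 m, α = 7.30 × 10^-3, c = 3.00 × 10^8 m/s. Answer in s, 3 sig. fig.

5.21 × 10^-14 s

r = n²a₀/Z = 7²·5.29 × 10^-11/1 = 2.59 × 10^-9 m
v = Zαc/n = 1·0.00730·3.00 × 10^8/7 = 3.13 × 10^5 m/s
T = 2πr/v = 5.21 × 10^-14 s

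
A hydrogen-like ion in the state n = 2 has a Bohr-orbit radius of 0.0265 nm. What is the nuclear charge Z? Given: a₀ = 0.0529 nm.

8

r_n = n²a₀/Z ⇒ Z = n²a₀/r = 2² × 0.0529 / 0.0265 ≈ 7.98
Z = 8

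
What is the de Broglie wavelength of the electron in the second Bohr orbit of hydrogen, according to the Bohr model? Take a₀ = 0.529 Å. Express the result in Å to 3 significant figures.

The Bohr quantisation condition is nλ = 2πr_n.
r_n = n²a₀/Z = 2.12 Å
λ = 2πr_n/n = 2π·2.12/2 = 6.65 Å

6.65 Å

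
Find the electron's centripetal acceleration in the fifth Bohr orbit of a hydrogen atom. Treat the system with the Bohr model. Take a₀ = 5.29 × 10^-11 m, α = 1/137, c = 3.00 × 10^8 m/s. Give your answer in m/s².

1.45 × 10^20 m/s²

r = n²a₀/Z = 1.32 × 10^-9 m, v = Zαc/n = 4.38 × 10^5 m/s
a = v²/r = (4.38 × 10^5)² / 1.32 × 10^-9 = 1.45 × 10^20 m/s²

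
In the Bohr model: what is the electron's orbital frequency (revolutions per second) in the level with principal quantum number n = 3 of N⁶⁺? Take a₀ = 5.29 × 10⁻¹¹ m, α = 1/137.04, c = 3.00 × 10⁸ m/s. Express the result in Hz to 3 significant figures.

1.20 × 10¹⁶ Hz

r = n²a₀/Z = 6.80 × 10⁻¹¹ m, v = Zαc/n = 5.11 × 10⁶ m/s
f = v/(2πr) = 1.20 × 10¹⁶ Hz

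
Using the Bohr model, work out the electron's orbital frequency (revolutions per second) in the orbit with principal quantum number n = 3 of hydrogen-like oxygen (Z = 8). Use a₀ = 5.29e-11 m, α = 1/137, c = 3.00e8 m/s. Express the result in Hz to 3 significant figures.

1.56e16 Hz

r = n²a₀/Z = 5.95e-11 m, v = Zαc/n = 5.84e6 m/s
f = v/(2πr) = 1.56e16 Hz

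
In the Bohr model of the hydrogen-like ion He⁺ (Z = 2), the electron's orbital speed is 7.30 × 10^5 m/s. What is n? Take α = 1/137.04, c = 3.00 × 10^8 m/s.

v_n = Zαc/n ⇒ n = Zαc/v = 2 × 0.00730 × 3.00 × 10^8 / 7.30 × 10^5 ≈ 6.00
n = 6

6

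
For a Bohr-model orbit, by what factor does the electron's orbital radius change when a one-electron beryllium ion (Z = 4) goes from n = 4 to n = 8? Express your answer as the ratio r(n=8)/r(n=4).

r ∝ Z^-1 · n^2; with Z fixed, r ∝ n^2.
r(n=8)/r(n=4) = (8/4)^2 = 4

4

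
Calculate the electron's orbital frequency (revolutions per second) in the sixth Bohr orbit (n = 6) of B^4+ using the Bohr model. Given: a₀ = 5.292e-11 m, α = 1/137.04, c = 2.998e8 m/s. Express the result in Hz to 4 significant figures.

r = n²a₀/Z = 3.810e-10 m, v = Zαc/n = 1.823e6 m/s
f = v/(2πr) = 7.615e14 Hz

7.615e14 Hz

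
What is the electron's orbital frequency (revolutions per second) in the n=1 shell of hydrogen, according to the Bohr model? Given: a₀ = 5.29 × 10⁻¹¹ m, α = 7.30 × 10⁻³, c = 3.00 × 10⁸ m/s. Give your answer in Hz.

6.59 × 10¹⁵ Hz

r = n²a₀/Z = 5.29 × 10⁻¹¹ m, v = Zαc/n = 2.19 × 10⁶ m/s
f = v/(2πr) = 6.59 × 10¹⁵ Hz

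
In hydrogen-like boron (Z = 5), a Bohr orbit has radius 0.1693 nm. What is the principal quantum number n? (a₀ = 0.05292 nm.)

r_n = n²a₀/Z ⇒ n² = rZ/a₀ = 0.1693 × 5 / 0.05292 ≈ 16.00
n = 4

4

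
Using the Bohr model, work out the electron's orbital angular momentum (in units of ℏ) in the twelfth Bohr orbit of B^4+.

L_n = nℏ, so L/ℏ = n = 12.

12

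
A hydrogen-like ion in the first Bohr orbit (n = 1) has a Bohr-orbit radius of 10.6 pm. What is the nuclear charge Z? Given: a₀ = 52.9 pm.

5

r_n = n²a₀/Z ⇒ Z = n²a₀/r = 1² × 52.9 / 10.6 ≈ 4.99
Z = 5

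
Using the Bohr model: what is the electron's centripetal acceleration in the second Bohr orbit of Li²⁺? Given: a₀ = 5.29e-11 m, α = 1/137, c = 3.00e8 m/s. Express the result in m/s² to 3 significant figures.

1.53e23 m/s²

r = n²a₀/Z = 7.05e-11 m, v = Zαc/n = 3.28e6 m/s
a = v²/r = (3.28e6)² / 7.05e-11 = 1.53e23 m/s²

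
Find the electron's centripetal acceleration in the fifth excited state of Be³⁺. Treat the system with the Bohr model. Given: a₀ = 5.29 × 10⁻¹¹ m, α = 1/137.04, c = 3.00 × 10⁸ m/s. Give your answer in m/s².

4.47 × 10²¹ m/s²

r = n²a₀/Z = 4.76 × 10⁻¹⁰ m, v = Zαc/n = 1.46 × 10⁶ m/s
a = v²/r = (1.46 × 10⁶)² / 4.76 × 10⁻¹⁰ = 4.47 × 10²¹ m/s²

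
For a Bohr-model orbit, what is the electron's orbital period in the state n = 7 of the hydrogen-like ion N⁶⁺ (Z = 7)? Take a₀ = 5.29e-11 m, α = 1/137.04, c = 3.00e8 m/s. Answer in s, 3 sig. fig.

1.06e-15 s

r = n²a₀/Z = 7²·5.29e-11/7 = 3.70e-10 m
v = Zαc/n = 7·0.00730·3.00e8/7 = 2.19e6 m/s
T = 2πr/v = 1.06e-15 s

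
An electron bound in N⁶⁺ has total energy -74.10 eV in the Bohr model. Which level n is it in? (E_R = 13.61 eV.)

3

E_n = −E_R Z²/n² ⇒ n² = E_R Z²/(−E_n) = 13.61 × 7² / 74.10 ≈ 9.00
n = 3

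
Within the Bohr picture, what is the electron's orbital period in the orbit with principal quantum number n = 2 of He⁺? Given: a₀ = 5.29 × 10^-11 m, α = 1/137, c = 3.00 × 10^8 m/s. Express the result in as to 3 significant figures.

304 as

r = n²a₀/Z = 2²·5.29 × 10^-11/2 = 1.06 × 10^-10 m
v = Zαc/n = 2·0.00730·3.00 × 10^8/2 = 2.19 × 10^6 m/s
T = 2πr/v = 3.04 × 10^-16 s = 304 as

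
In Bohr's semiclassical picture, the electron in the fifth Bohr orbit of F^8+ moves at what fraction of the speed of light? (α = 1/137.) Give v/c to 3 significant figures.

v_n = Zαc/n, so v/c = Zα/n = 9 × 0.00730 / 5 = 0.0131

0.0131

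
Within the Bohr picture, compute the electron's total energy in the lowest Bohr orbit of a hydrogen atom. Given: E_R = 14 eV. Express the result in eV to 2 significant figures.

E_n = −E_R·Z²/n² = −14 × 1²/1² = -14 eV

-14 eV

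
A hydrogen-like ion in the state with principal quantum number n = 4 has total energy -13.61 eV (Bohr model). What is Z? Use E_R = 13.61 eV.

4

E_n = −E_R Z²/n² ⇒ Z² = −E_n n²/E_R = 13.61 × 4² / 13.61 ≈ 16.00
Z = 4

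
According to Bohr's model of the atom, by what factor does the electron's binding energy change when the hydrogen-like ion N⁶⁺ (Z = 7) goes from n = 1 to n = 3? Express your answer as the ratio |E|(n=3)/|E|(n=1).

|E| ∝ Z^2 · n^-2; with Z fixed, |E| ∝ n^-2.
|E|(n=3)/|E|(n=1) = (3/1)^-2 = 1/9

1/9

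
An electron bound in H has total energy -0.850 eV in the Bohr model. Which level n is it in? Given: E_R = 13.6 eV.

4

E_n = −E_R Z²/n² ⇒ n² = E_R Z²/(−E_n) = 13.6 × 1² / 0.850 ≈ 16.00
n = 4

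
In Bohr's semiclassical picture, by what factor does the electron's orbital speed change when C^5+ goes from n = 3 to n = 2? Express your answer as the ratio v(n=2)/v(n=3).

v ∝ Z^1 · n^-1; with Z fixed, v ∝ n^-1.
v(n=2)/v(n=3) = (2/3)^-1 = 3/2

3/2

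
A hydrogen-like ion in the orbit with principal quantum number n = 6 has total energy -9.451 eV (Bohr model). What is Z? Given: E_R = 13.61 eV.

5

E_n = −E_R Z²/n² ⇒ Z² = −E_n n²/E_R = 9.451 × 6² / 13.61 ≈ 25.00
Z = 5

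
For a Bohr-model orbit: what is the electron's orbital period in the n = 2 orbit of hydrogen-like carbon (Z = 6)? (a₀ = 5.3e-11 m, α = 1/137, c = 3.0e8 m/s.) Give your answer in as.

r = n²a₀/Z = 2²·5.3e-11/6 = 3.5e-11 m
v = Zαc/n = 6·0.0073·3.0e8/2 = 6.6e6 m/s
T = 2πr/v = 3.4e-17 s = 34 as

34 as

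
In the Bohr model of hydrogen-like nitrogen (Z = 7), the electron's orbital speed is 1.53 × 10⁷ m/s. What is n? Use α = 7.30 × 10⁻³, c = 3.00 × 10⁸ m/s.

v_n = Zαc/n ⇒ n = Zαc/v = 7 × 0.00730 × 3.00 × 10⁸ / 1.53 × 10⁷ ≈ 1.00
n = 1

1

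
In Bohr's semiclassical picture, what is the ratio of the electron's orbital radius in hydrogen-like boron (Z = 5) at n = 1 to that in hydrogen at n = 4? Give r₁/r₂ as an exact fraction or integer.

r ∝ Z^-1 · n^2
r₁/r₂ = (5/1)^-1 · (1/4)^2 = 1/80

1/80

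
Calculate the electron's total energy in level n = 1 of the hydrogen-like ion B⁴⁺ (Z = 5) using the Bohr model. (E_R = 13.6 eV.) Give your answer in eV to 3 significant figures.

-340 eV

E_n = −E_R·Z²/n² = −13.6 × 5²/1² = -340 eV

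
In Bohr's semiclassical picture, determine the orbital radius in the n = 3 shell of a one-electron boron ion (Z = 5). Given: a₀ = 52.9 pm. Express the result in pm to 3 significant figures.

95.2 pm

r_n = n²a₀/Z = 3² × 52.9 / 5
    = 9 × 52.9 / 5 = 95.2 pm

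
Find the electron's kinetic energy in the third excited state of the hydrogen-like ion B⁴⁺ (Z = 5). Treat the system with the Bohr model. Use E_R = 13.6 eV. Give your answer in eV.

21.2 eV

For a Coulomb orbit the virial theorem gives K = −E_n.
E_n = −E_R·Z²/n², so K = E_R·Z²/n² = 13.6 × 5²/4² = 21.2 eV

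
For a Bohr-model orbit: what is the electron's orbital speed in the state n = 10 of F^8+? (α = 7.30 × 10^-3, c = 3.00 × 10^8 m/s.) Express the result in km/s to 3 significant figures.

1970 km/s

v_n = Zαc/n = 9 × 0.00730 × 3.00 × 10^8 / 10
    = 1970 km/s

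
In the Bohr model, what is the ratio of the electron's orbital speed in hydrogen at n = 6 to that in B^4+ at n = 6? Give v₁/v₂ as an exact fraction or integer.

1/5

v ∝ Z^1 · n^-1
v₁/v₂ = (1/5)^1 · (6/6)^-1 = 1/5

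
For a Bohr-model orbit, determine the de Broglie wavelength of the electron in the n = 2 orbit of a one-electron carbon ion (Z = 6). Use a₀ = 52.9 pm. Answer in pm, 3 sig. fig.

The Bohr quantisation condition is nλ = 2πr_n.
r_n = n²a₀/Z = 35.3 pm
λ = 2πr_n/n = 2π·35.3/2 = 111 pm

111 pm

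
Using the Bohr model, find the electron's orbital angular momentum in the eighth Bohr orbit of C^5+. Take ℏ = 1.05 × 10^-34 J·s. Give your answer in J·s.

8.40 × 10^-34 J·s

L_n = nℏ = 8 × 1.05 × 10^-34 = 8.40 × 10^-34 J·s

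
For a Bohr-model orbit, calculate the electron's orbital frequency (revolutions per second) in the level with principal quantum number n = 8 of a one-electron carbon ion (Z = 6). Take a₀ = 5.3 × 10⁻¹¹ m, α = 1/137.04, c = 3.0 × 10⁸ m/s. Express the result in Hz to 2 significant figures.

r = n²a₀/Z = 5.7 × 10⁻¹⁰ m, v = Zαc/n = 1.6 × 10⁶ m/s
f = v/(2πr) = 4.6 × 10¹⁴ Hz

4.6 × 10¹⁴ Hz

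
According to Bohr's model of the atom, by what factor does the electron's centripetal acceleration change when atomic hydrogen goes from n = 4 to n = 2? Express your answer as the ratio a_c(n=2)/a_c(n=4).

a_c ∝ Z^3 · n^-4; with Z fixed, a_c ∝ n^-4.
a_c(n=2)/a_c(n=4) = (2/4)^-4 = 16

16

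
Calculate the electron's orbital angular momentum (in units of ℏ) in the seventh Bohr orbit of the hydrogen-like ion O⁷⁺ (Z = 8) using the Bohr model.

7

L_n = nℏ, so L/ℏ = n = 7.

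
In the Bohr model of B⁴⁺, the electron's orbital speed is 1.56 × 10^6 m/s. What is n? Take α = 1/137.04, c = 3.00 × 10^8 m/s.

7

v_n = Zαc/n ⇒ n = Zαc/v = 5 × 0.00730 × 3.00 × 10^8 / 1.56 × 10^6 ≈ 7.02
n = 7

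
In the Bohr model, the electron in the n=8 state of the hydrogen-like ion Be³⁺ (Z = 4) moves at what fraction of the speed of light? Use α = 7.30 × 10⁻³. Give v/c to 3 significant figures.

0.00365

v_n = Zαc/n, so v/c = Zα/n = 4 × 0.00730 / 8 = 0.00365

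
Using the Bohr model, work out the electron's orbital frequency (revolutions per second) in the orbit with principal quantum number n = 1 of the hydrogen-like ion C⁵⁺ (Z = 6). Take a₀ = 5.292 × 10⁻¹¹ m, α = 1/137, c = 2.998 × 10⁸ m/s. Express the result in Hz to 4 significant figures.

r = n²a₀/Z = 8.820 × 10⁻¹² m, v = Zαc/n = 1.313 × 10⁷ m/s
f = v/(2πr) = 2.369 × 10¹⁷ Hz

2.369 × 10¹⁷ Hz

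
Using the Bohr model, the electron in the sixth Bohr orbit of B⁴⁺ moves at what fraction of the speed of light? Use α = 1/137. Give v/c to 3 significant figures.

0.00608

v_n = Zαc/n, so v/c = Zα/n = 5 × 0.00730 / 6 = 0.00608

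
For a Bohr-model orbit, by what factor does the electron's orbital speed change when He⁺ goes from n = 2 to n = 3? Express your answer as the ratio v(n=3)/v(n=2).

v ∝ Z^1 · n^-1; with Z fixed, v ∝ n^-1.
v(n=3)/v(n=2) = (3/2)^-1 = 2/3

2/3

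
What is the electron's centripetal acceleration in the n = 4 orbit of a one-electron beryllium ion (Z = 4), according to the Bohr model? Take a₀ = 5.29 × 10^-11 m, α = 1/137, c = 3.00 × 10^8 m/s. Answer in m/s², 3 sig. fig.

r = n²a₀/Z = 2.12 × 10^-10 m, v = Zαc/n = 2.19 × 10^6 m/s
a = v²/r = (2.19 × 10^6)² / 2.12 × 10^-10 = 2.27 × 10^22 m/s²

2.27 × 10^22 m/s²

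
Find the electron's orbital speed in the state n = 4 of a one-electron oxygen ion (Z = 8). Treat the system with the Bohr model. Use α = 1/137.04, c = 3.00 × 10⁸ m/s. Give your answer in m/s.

v_n = Zαc/n = 8 × 0.00730 × 3.00 × 10⁸ / 4
    = 4.38 × 10⁶ m/s

4.38 × 10⁶ m/s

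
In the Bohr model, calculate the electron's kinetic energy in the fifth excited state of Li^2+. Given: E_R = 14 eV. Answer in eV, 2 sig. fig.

3.5 eV

For a Coulomb orbit the virial theorem gives K = −E_n.
E_n = −E_R·Z²/n², so K = E_R·Z²/n² = 14 × 3²/6² = 3.5 eV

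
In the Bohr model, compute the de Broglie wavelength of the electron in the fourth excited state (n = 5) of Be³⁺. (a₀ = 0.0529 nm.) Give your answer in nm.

0.415 nm

The Bohr quantisation condition is nλ = 2πr_n.
r_n = n²a₀/Z = 0.331 nm
λ = 2πr_n/n = 2π·0.331/5 = 0.415 nm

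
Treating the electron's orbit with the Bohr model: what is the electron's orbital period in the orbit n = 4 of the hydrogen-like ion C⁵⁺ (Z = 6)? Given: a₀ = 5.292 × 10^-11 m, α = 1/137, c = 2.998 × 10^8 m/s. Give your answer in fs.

r = n²a₀/Z = 4²·5.292 × 10^-11/6 = 1.411 × 10^-10 m
v = Zαc/n = 6·0.007299·2.998 × 10^8/4 = 3.282 × 10^6 m/s
T = 2πr/v = 2.701 × 10^-16 s = 0.2701 fs

0.2701 fs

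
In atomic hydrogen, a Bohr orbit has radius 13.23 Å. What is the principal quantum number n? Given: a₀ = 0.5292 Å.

r_n = n²a₀/Z ⇒ n² = rZ/a₀ = 13.23 × 1 / 0.5292 ≈ 25.00
n = 5

5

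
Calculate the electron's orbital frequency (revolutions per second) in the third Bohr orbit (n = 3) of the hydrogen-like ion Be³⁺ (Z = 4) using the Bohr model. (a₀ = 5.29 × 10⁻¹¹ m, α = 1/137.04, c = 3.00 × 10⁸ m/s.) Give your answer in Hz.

r = n²a₀/Z = 1.19 × 10⁻¹⁰ m, v = Zαc/n = 2.92 × 10⁶ m/s
f = v/(2πr) = 3.90 × 10¹⁵ Hz

3.90 × 10¹⁵ Hz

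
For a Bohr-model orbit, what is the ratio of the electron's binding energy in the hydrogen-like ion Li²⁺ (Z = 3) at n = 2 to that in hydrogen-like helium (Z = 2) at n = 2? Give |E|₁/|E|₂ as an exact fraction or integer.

|E| ∝ Z^2 · n^-2
|E|₁/|E|₂ = (3/2)^2 · (2/2)^-2 = 9/4

9/4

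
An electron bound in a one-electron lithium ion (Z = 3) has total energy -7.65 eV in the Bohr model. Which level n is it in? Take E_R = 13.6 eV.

4

E_n = −E_R Z²/n² ⇒ n² = E_R Z²/(−E_n) = 13.6 × 3² / 7.65 ≈ 16.00
n = 4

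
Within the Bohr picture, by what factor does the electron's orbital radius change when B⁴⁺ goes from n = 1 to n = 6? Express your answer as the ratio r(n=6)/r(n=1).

36

r ∝ Z^-1 · n^2; with Z fixed, r ∝ n^2.
r(n=6)/r(n=1) = (6/1)^2 = 36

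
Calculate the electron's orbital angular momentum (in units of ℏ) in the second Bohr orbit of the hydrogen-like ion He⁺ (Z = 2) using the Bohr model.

L_n = nℏ, so L/ℏ = n = 2.

2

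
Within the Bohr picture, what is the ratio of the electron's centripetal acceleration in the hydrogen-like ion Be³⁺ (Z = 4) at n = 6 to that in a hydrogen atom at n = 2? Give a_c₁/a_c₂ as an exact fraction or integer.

64/81

a_c ∝ Z^3 · n^-4
a_c₁/a_c₂ = (4/1)^3 · (6/2)^-4 = 64/81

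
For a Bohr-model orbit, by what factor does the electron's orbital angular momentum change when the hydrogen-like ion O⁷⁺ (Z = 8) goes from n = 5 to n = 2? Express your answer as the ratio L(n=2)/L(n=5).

L = nℏ depends only on n, so L ∝ n.
L(n=2)/L(n=5) = (2/5)^1 = 2/5

2/5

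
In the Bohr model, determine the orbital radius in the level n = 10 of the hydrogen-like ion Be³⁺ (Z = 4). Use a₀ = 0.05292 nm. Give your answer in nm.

r_n = n²a₀/Z = 10² × 0.05292 / 4
    = 100 × 0.05292 / 4 = 1.323 nm

1.323 nm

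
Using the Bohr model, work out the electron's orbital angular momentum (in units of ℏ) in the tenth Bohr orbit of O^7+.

10

L_n = nℏ, so L/ℏ = n = 10.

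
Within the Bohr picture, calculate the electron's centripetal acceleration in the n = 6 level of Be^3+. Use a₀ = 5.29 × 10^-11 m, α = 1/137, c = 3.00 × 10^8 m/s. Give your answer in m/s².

4.48 × 10^21 m/s²

r = n²a₀/Z = 4.76 × 10^-10 m, v = Zαc/n = 1.46 × 10^6 m/s
a = v²/r = (1.46 × 10^6)² / 4.76 × 10^-10 = 4.48 × 10^21 m/s²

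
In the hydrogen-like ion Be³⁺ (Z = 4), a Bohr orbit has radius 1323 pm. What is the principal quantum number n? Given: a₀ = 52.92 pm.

r_n = n²a₀/Z ⇒ n² = rZ/a₀ = 1323 × 4 / 52.92 ≈ 100.00
n = 10

10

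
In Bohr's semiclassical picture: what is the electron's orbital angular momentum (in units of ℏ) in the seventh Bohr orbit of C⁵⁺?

L_n = nℏ, so L/ℏ = n = 7.

7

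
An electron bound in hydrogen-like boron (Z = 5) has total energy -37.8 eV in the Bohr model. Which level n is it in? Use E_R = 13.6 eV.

E_n = −E_R Z²/n² ⇒ n² = E_R Z²/(−E_n) = 13.6 × 5² / 37.8 ≈ 8.99
n = 3

3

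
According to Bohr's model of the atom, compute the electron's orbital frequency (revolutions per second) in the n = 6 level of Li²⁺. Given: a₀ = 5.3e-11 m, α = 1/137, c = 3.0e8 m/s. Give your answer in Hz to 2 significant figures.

2.7e14 Hz

r = n²a₀/Z = 6.4e-10 m, v = Zαc/n = 1.1e6 m/s
f = v/(2πr) = 2.7e14 Hz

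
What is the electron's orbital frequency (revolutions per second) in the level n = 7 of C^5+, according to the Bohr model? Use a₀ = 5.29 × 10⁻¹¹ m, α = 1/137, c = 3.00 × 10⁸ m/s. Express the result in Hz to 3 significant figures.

r = n²a₀/Z = 4.32 × 10⁻¹⁰ m, v = Zαc/n = 1.88 × 10⁶ m/s
f = v/(2πr) = 6.91 × 10¹⁴ Hz

6.91 × 10¹⁴ Hz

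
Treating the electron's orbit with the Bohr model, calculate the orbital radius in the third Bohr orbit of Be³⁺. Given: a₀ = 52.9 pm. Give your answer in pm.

119 pm

r_n = n²a₀/Z = 3² × 52.9 / 4
    = 9 × 52.9 / 4 = 119 pm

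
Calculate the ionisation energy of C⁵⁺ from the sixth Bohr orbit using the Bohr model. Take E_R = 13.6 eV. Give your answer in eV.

13.6 eV

E_n = −E_R·Z²/n² = −13.6 × 6²/6² eV = -13.6 eV
Ionisation energy = −E_n = 13.6 eV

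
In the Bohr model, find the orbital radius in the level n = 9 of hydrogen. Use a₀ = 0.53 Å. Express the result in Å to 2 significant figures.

r_n = n²a₀/Z = 9² × 0.53 / 1
    = 81 × 0.53 / 1 = 43 Å

43 Å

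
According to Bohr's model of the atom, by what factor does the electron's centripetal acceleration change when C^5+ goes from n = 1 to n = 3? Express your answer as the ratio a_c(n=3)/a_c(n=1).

1/81

a_c ∝ Z^3 · n^-4; with Z fixed, a_c ∝ n^-4.
a_c(n=3)/a_c(n=1) = (3/1)^-4 = 1/81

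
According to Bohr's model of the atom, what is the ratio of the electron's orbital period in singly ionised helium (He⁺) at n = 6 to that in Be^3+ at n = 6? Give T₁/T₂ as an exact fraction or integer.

4

T ∝ Z^-2 · n^3
T₁/T₂ = (2/4)^-2 · (6/6)^3 = 4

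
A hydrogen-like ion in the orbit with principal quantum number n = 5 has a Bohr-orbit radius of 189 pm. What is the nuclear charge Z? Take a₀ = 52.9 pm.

r_n = n²a₀/Z ⇒ Z = n²a₀/r = 5² × 52.9 / 189 ≈ 7.00
Z = 7

7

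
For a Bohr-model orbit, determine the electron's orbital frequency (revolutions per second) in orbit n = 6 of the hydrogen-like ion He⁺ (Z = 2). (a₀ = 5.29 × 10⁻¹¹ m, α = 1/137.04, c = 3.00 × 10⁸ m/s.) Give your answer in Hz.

1.22 × 10¹⁴ Hz

r = n²a₀/Z = 9.52 × 10⁻¹⁰ m, v = Zαc/n = 7.30 × 10⁵ m/s
f = v/(2πr) = 1.22 × 10¹⁴ Hz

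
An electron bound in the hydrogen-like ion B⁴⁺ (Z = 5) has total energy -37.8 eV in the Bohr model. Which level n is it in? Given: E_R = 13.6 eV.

E_n = −E_R Z²/n² ⇒ n² = E_R Z²/(−E_n) = 13.6 × 5² / 37.8 ≈ 8.99
n = 3

3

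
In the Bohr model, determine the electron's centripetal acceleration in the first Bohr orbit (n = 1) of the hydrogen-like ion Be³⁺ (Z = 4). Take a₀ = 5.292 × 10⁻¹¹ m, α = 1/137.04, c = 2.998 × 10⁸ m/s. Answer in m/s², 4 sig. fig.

r = n²a₀/Z = 1.323 × 10⁻¹¹ m, v = Zαc/n = 8.751 × 10⁶ m/s
a = v²/r = (8.751 × 10⁶)² / 1.323 × 10⁻¹¹ = 5.788 × 10²⁴ m/s²

5.788 × 10²⁴ m/s²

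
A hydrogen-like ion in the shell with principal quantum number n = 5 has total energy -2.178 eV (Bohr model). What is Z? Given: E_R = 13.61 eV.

2

E_n = −E_R Z²/n² ⇒ Z² = −E_n n²/E_R = 2.178 × 5² / 13.61 ≈ 4.00
Z = 2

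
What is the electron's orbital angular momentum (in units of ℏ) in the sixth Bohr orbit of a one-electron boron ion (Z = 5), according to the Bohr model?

6

L_n = nℏ, so L/ℏ = n = 6.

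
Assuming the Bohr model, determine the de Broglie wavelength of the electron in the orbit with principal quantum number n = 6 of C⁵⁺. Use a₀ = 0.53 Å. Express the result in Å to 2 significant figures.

3.3 Å

The Bohr quantisation condition is nλ = 2πr_n.
r_n = n²a₀/Z = 3.2 Å
λ = 2πr_n/n = 2π·3.2/6 = 3.3 Å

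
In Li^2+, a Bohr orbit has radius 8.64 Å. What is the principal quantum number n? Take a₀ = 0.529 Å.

r_n = n²a₀/Z ⇒ n² = rZ/a₀ = 8.64 × 3 / 0.529 ≈ 49.00
n = 7

7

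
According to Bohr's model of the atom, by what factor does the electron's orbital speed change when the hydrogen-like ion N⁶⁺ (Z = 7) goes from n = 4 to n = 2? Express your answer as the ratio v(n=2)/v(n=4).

v ∝ Z^1 · n^-1; with Z fixed, v ∝ n^-1.
v(n=2)/v(n=4) = (2/4)^-1 = 2

2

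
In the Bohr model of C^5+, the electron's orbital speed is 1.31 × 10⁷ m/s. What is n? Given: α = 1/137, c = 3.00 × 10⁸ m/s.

v_n = Zαc/n ⇒ n = Zαc/v = 6 × 0.00730 × 3.00 × 10⁸ / 1.31 × 10⁷ ≈ 1.00
n = 1

1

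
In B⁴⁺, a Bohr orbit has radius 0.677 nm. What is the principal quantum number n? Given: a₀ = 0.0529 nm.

8

r_n = n²a₀/Z ⇒ n² = rZ/a₀ = 0.677 × 5 / 0.0529 ≈ 63.99
n = 8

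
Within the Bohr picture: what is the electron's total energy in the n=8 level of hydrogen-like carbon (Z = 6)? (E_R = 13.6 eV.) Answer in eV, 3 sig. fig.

E_n = −E_R·Z²/n² = −13.6 × 6²/8² = -7.65 eV

-7.65 eV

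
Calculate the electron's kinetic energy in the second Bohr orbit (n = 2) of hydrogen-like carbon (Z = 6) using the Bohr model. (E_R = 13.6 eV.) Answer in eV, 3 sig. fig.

For a Coulomb orbit the virial theorem gives K = −E_n.
E_n = −E_R·Z²/n², so K = E_R·Z²/n² = 13.6 × 6²/2² = 122 eV

122 eV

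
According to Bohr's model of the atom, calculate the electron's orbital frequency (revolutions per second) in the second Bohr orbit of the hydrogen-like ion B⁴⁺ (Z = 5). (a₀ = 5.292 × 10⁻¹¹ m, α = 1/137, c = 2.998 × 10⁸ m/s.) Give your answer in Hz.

r = n²a₀/Z = 4.234 × 10⁻¹¹ m, v = Zαc/n = 5.471 × 10⁶ m/s
f = v/(2πr) = 2.057 × 10¹⁶ Hz

2.057 × 10¹⁶ Hz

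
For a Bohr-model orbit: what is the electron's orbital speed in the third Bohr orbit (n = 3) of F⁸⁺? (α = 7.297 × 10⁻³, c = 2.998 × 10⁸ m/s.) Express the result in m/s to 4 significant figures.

6.563 × 10⁶ m/s

v_n = Zαc/n = 9 × 0.007297 × 2.998 × 10⁸ / 3
    = 6.563 × 10⁶ m/s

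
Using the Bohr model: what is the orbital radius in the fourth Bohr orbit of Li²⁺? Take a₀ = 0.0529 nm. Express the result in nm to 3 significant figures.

r_n = n²a₀/Z = 4² × 0.0529 / 3
    = 16 × 0.0529 / 3 = 0.282 nm

0.282 nm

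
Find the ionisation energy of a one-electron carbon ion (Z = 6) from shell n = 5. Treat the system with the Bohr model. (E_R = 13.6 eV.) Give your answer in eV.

E_n = −E_R·Z²/n² = −13.6 × 6²/5² eV = -19.6 eV
Ionisation energy = −E_n = 19.6 eV

19.6 eV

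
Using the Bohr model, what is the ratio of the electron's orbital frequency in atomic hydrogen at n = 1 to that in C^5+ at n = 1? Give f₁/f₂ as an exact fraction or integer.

f ∝ Z^2 · n^-3
f₁/f₂ = (1/6)^2 · (1/1)^-3 = 1/36

1/36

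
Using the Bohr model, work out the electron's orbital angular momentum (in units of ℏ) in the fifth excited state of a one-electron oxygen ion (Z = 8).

6

L_n = nℏ, so L/ℏ = n = 6.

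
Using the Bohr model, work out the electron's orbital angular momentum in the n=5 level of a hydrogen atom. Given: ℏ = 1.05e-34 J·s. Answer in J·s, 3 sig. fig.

L_n = nℏ = 5 × 1.05e-34 = 5.25e-34 J·s

5.25e-34 J·s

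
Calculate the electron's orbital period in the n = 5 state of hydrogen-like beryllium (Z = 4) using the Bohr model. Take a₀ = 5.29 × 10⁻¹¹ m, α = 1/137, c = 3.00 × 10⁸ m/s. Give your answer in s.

r = n²a₀/Z = 5²·5.29 × 10⁻¹¹/4 = 3.31 × 10⁻¹⁰ m
v = Zαc/n = 4·0.00730·3.00 × 10⁸/5 = 1.75 × 10⁶ m/s
T = 2πr/v = 1.19 × 10⁻¹⁵ s

1.19 × 10⁻¹⁵ s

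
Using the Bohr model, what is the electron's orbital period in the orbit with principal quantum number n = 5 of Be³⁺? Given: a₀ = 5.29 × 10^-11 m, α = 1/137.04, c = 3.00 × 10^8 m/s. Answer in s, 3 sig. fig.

1.19 × 10^-15 s

r = n²a₀/Z = 5²·5.29 × 10^-11/4 = 3.31 × 10^-10 m
v = Zαc/n = 4·0.00730·3.00 × 10^8/5 = 1.75 × 10^6 m/s
T = 2πr/v = 1.19 × 10^-15 s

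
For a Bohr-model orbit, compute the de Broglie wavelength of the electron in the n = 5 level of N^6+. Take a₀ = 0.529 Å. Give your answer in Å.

2.37 Å

The Bohr quantisation condition is nλ = 2πr_n.
r_n = n²a₀/Z = 1.89 Å
λ = 2πr_n/n = 2π·1.89/5 = 2.37 Å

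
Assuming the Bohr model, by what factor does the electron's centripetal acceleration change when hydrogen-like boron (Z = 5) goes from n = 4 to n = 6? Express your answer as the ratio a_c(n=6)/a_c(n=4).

a_c ∝ Z^3 · n^-4; with Z fixed, a_c ∝ n^-4.
a_c(n=6)/a_c(n=4) = (6/4)^-4 = 16/81

16/81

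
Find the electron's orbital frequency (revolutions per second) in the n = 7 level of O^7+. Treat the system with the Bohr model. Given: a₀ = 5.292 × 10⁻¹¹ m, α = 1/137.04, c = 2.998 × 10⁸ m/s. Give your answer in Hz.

1.228 × 10¹⁵ Hz

r = n²a₀/Z = 3.241 × 10⁻¹⁰ m, v = Zαc/n = 2.500 × 10⁶ m/s
f = v/(2πr) = 1.228 × 10¹⁵ Hz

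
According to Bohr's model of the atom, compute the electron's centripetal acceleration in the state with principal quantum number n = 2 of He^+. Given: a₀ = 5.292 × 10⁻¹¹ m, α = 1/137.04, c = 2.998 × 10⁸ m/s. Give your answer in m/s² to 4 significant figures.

4.522 × 10²² m/s²

r = n²a₀/Z = 1.058 × 10⁻¹⁰ m, v = Zαc/n = 2.188 × 10⁶ m/s
a = v²/r = (2.188 × 10⁶)² / 1.058 × 10⁻¹⁰ = 4.522 × 10²² m/s²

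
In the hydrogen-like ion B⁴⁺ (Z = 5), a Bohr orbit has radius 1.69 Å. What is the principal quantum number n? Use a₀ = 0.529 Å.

r_n = n²a₀/Z ⇒ n² = rZ/a₀ = 1.69 × 5 / 0.529 ≈ 15.97
n = 4

4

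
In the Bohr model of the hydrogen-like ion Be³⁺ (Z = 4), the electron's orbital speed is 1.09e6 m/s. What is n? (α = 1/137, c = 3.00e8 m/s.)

v_n = Zαc/n ⇒ n = Zαc/v = 4 × 0.00730 × 3.00e8 / 1.09e6 ≈ 8.04
n = 8

8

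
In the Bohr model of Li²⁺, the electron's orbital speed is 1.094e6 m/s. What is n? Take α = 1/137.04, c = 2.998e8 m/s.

6

v_n = Zαc/n ⇒ n = Zαc/v = 3 × 0.007297 × 2.998e8 / 1.094e6 ≈ 6.00
n = 6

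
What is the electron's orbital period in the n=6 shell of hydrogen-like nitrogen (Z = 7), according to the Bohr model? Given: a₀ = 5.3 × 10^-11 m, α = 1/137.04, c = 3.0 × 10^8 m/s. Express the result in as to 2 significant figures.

r = n²a₀/Z = 6²·5.3 × 10^-11/7 = 2.7 × 10^-10 m
v = Zαc/n = 7·0.0073·3.0 × 10^8/6 = 2.6 × 10^6 m/s
T = 2πr/v = 6.7 × 10^-16 s = 670 as

670 as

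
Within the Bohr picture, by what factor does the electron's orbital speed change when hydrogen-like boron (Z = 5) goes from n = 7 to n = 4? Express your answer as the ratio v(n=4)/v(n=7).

7/4

v ∝ Z^1 · n^-1; with Z fixed, v ∝ n^-1.
v(n=4)/v(n=7) = (4/7)^-1 = 7/4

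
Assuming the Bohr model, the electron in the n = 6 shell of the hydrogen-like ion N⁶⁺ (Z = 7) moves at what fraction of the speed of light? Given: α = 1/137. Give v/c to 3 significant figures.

0.00852

v_n = Zαc/n, so v/c = Zα/n = 7 × 0.00730 / 6 = 0.00852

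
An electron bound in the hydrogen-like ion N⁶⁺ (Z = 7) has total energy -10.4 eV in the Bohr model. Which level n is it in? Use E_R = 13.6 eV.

8

E_n = −E_R Z²/n² ⇒ n² = E_R Z²/(−E_n) = 13.6 × 7² / 10.4 ≈ 64.08
n = 8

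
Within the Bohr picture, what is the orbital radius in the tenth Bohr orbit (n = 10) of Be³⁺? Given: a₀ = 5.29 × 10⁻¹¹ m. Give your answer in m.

1.32 × 10⁻⁹ m

r_n = n²a₀/Z = 10² × 5.29 × 10⁻¹¹ / 4
    = 100 × 5.29 × 10⁻¹¹ / 4 = 1.32 × 10⁻⁹ m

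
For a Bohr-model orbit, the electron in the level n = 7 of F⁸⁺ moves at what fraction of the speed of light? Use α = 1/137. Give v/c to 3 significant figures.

0.00938

v_n = Zαc/n, so v/c = Zα/n = 9 × 0.00730 / 7 = 0.00938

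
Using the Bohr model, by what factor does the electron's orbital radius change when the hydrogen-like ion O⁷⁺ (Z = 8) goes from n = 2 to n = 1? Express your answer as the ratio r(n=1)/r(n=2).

1/4

r ∝ Z^-1 · n^2; with Z fixed, r ∝ n^2.
r(n=1)/r(n=2) = (1/2)^2 = 1/4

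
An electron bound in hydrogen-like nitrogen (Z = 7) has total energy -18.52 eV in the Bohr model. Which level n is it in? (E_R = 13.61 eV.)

E_n = −E_R Z²/n² ⇒ n² = E_R Z²/(−E_n) = 13.61 × 7² / 18.52 ≈ 36.01
n = 6

6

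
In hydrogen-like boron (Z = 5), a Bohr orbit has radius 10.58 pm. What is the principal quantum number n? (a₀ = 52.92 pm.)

1

r_n = n²a₀/Z ⇒ n² = rZ/a₀ = 10.58 × 5 / 52.92 ≈ 1.00
n = 1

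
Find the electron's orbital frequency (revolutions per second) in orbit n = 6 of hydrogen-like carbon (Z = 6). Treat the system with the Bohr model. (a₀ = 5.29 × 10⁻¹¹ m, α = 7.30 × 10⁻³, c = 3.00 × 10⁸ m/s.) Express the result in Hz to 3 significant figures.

1.10 × 10¹⁵ Hz

r = n²a₀/Z = 3.17 × 10⁻¹⁰ m, v = Zαc/n = 2.19 × 10⁶ m/s
f = v/(2πr) = 1.10 × 10¹⁵ Hz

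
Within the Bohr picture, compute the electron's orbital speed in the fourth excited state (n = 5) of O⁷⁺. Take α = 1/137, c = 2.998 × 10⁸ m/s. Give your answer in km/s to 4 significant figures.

3501 km/s

v_n = Zαc/n = 8 × 0.007299 × 2.998 × 10⁸ / 5
    = 3501 km/s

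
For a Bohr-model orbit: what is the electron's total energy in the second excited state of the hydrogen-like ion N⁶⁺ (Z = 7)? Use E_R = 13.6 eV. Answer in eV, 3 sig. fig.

-74.0 eV

E_n = −E_R·Z²/n² = −13.6 × 7²/3² = -74.0 eV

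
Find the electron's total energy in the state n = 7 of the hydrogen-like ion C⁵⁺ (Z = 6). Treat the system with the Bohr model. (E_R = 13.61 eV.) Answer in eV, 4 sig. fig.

-9.999 eV

E_n = −E_R·Z²/n² = −13.61 × 6²/7² = -9.999 eV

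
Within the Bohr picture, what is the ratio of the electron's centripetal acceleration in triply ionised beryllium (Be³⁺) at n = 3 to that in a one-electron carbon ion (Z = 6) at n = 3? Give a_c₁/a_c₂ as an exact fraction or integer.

a_c ∝ Z^3 · n^-4
a_c₁/a_c₂ = (4/6)^3 · (3/3)^-4 = 8/27

8/27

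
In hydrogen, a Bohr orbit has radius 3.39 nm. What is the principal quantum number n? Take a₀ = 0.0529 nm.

8

r_n = n²a₀/Z ⇒ n² = rZ/a₀ = 3.39 × 1 / 0.0529 ≈ 64.08
n = 8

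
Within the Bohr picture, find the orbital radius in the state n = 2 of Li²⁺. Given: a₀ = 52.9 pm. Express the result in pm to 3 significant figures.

70.5 pm

r_n = n²a₀/Z = 2² × 52.9 / 3
    = 4 × 52.9 / 3 = 70.5 pm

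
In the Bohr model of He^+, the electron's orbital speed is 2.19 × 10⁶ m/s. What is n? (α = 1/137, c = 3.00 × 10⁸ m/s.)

v_n = Zαc/n ⇒ n = Zαc/v = 2 × 0.00730 × 3.00 × 10⁸ / 2.19 × 10⁶ ≈ 2.00
n = 2

2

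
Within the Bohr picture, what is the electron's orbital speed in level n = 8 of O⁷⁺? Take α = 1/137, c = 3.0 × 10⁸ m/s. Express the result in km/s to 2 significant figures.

2200 km/s

v_n = Zαc/n = 8 × 0.0073 × 3.0 × 10⁸ / 8
    = 2200 km/s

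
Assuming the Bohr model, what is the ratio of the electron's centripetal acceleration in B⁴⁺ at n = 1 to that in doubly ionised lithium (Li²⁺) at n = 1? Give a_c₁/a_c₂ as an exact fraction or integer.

a_c ∝ Z^3 · n^-4
a_c₁/a_c₂ = (5/3)^3 · (1/1)^-4 = 125/27

125/27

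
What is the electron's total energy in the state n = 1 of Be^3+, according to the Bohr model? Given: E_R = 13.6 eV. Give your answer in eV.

E_n = −E_R·Z²/n² = −13.6 × 4²/1² = -218 eV

-218 eV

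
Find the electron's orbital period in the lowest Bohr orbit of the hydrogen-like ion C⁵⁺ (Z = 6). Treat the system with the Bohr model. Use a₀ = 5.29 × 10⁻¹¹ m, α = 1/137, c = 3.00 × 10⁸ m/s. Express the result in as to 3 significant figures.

r = n²a₀/Z = 1²·5.29 × 10⁻¹¹/6 = 8.82 × 10⁻¹² m
v = Zαc/n = 6·0.00730·3.00 × 10⁸/1 = 1.31 × 10⁷ m/s
T = 2πr/v = 4.22 × 10⁻¹⁸ s = 4.22 as

4.22 as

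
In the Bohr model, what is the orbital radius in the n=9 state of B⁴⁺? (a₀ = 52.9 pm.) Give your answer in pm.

r_n = n²a₀/Z = 9² × 52.9 / 5
    = 81 × 52.9 / 5 = 857 pm

857 pm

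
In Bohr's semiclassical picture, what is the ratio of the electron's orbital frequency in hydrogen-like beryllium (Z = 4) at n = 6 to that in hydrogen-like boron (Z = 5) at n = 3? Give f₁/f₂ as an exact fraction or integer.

f ∝ Z^2 · n^-3
f₁/f₂ = (4/5)^2 · (6/3)^-3 = 2/25

2/25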